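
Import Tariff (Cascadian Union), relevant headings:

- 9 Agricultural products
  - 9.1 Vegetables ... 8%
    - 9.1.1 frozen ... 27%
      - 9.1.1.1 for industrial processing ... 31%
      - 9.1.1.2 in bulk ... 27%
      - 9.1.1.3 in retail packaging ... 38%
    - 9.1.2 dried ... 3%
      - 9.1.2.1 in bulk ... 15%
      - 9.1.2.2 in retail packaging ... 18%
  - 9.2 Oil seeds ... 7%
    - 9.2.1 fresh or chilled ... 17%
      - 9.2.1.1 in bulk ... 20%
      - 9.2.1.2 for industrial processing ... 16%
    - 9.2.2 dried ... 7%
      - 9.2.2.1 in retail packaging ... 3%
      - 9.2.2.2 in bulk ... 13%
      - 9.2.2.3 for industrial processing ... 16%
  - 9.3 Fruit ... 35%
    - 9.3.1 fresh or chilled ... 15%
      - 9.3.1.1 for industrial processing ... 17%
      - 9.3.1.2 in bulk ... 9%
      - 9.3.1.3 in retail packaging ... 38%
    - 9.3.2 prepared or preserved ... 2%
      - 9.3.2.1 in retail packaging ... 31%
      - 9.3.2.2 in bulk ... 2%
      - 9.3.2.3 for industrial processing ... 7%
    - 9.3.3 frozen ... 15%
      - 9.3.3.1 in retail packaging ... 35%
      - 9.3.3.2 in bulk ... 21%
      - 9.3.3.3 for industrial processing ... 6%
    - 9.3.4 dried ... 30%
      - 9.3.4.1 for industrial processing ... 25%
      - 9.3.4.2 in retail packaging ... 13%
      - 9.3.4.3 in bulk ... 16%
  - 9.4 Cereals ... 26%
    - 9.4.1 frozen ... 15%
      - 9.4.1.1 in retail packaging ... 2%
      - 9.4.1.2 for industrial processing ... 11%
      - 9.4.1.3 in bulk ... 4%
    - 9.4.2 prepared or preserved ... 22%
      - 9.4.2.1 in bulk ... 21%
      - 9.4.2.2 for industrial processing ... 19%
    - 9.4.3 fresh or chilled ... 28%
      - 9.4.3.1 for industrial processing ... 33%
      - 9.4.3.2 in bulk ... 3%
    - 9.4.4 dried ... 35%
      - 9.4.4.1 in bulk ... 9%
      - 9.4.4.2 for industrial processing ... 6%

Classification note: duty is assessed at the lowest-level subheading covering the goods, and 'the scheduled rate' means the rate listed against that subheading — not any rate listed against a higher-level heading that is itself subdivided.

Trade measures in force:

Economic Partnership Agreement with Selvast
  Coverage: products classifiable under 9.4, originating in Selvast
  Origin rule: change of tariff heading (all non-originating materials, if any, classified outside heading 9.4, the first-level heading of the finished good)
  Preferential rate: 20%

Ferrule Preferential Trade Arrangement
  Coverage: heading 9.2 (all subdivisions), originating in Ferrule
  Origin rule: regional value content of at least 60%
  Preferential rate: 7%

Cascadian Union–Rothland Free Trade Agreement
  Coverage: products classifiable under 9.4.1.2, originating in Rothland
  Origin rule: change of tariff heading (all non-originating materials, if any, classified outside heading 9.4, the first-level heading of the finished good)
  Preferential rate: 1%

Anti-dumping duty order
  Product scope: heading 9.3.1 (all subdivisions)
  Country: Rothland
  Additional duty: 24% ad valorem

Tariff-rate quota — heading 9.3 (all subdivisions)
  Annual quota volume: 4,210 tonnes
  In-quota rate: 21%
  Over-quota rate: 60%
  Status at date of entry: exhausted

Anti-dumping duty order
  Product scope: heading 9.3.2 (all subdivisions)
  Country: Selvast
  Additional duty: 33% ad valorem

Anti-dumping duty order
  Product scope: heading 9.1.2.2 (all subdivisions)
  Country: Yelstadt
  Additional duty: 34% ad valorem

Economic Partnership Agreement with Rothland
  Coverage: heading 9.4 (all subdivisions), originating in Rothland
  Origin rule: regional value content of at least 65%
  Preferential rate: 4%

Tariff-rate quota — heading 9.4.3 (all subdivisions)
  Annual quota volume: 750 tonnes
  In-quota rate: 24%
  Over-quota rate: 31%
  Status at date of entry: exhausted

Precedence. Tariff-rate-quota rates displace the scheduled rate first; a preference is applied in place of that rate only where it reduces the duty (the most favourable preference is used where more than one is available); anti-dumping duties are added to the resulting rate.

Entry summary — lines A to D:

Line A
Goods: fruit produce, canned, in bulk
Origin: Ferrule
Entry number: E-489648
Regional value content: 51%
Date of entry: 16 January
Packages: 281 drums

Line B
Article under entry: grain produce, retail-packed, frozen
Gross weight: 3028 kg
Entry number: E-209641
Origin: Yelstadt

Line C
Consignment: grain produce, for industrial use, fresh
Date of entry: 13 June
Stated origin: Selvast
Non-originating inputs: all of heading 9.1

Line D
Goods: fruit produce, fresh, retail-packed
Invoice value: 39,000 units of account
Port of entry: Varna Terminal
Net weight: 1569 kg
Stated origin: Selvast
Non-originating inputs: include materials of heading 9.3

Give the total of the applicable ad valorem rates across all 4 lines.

Line A: fruit → 9.3; canned → 9.3.2; in bulk → 9.3.2.2. Scheduled 2%. quota on 9.3 exhausted → over-quota 60%; Ferrule agreement on 9.2: 9.3.2.2 not covered. → 60%.
Line B: grain → 9.4; frozen → 9.4.1; retail-packed → 9.4.1.1. Scheduled 2%. No special measure applies. → 2%.
Line C: grain → 9.4; fresh → 9.4.3; for industrial use → 9.4.3.1. Scheduled 33%. quota on 9.4.3 exhausted → over-quota 31%; Selvast agreement on 9.4: CTH met → 20% available; preferential 20%. → 20%.
Line D: fruit → 9.3; fresh → 9.3.1; retail-packed → 9.3.1.3. Scheduled 38%. quota on 9.3 exhausted → over-quota 60%; Selvast agreement on 9.4: 9.3.1.3 not covered. → 60%.
Sum: 60% + 2% + 20% + 60% = 142%.

142%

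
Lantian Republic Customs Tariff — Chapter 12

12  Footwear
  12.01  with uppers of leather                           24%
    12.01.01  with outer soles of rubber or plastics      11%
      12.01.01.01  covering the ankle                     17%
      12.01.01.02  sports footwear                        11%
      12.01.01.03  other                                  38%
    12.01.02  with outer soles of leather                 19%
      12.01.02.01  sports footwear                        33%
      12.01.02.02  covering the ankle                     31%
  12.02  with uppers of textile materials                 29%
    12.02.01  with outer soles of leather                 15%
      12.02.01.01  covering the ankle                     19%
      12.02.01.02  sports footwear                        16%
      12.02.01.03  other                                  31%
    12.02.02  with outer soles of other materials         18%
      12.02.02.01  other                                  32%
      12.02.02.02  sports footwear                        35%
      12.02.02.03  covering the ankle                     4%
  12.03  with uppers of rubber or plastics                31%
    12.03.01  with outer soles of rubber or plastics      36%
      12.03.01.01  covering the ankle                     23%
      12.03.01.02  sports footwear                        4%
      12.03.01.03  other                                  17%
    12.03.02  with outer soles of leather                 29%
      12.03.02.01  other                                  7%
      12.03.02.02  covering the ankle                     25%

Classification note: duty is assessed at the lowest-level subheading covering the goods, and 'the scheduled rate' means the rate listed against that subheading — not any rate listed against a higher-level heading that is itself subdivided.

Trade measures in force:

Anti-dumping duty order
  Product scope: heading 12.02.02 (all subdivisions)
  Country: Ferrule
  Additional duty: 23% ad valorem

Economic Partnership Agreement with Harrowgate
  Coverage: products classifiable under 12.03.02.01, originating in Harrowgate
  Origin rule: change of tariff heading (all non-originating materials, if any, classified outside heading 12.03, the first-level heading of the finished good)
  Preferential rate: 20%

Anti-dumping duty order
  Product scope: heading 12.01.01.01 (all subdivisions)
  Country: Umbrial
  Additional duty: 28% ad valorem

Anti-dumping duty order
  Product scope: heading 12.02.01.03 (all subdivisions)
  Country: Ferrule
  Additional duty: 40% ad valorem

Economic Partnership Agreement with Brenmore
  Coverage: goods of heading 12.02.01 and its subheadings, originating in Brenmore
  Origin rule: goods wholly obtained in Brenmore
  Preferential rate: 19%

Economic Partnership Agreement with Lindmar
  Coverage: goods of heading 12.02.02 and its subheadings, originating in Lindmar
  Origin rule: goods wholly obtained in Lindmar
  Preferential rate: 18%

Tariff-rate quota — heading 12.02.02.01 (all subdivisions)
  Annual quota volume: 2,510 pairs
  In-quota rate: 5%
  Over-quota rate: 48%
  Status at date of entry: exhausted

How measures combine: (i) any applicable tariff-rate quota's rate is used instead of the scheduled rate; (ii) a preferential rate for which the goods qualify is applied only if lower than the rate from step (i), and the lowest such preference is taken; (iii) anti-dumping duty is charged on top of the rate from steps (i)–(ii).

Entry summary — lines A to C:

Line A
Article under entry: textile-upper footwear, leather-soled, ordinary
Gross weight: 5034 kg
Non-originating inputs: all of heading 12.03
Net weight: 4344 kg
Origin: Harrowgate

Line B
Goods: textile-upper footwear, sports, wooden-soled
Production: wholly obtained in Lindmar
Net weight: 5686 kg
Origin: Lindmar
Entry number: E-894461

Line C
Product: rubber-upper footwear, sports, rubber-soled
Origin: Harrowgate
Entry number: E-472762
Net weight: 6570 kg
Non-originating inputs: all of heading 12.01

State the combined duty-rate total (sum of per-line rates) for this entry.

Line A: textile-upper → 12.02; leather-soled → 12.02.01; ordinary → 12.02.01.03. Scheduled 31%. Harrowgate agreement on 12.03.02.01: 12.02.01.03 not covered. → 31%.
Line B: textile-upper → 12.02; wooden-soled → 12.02.02; sports → 12.02.02.02. Scheduled 35%. Lindmar agreement on 12.02.02: wholly obtained → 18% available; preferential 18%. → 18%.
Line C: rubber-upper → 12.03; rubber-soled → 12.03.01; sports → 12.03.01.02. Scheduled 4%. Harrowgate agreement on 12.03.02.01: 12.03.01.02 not covered. → 4%.
Sum: 31% + 18% + 4% = 53%.

53%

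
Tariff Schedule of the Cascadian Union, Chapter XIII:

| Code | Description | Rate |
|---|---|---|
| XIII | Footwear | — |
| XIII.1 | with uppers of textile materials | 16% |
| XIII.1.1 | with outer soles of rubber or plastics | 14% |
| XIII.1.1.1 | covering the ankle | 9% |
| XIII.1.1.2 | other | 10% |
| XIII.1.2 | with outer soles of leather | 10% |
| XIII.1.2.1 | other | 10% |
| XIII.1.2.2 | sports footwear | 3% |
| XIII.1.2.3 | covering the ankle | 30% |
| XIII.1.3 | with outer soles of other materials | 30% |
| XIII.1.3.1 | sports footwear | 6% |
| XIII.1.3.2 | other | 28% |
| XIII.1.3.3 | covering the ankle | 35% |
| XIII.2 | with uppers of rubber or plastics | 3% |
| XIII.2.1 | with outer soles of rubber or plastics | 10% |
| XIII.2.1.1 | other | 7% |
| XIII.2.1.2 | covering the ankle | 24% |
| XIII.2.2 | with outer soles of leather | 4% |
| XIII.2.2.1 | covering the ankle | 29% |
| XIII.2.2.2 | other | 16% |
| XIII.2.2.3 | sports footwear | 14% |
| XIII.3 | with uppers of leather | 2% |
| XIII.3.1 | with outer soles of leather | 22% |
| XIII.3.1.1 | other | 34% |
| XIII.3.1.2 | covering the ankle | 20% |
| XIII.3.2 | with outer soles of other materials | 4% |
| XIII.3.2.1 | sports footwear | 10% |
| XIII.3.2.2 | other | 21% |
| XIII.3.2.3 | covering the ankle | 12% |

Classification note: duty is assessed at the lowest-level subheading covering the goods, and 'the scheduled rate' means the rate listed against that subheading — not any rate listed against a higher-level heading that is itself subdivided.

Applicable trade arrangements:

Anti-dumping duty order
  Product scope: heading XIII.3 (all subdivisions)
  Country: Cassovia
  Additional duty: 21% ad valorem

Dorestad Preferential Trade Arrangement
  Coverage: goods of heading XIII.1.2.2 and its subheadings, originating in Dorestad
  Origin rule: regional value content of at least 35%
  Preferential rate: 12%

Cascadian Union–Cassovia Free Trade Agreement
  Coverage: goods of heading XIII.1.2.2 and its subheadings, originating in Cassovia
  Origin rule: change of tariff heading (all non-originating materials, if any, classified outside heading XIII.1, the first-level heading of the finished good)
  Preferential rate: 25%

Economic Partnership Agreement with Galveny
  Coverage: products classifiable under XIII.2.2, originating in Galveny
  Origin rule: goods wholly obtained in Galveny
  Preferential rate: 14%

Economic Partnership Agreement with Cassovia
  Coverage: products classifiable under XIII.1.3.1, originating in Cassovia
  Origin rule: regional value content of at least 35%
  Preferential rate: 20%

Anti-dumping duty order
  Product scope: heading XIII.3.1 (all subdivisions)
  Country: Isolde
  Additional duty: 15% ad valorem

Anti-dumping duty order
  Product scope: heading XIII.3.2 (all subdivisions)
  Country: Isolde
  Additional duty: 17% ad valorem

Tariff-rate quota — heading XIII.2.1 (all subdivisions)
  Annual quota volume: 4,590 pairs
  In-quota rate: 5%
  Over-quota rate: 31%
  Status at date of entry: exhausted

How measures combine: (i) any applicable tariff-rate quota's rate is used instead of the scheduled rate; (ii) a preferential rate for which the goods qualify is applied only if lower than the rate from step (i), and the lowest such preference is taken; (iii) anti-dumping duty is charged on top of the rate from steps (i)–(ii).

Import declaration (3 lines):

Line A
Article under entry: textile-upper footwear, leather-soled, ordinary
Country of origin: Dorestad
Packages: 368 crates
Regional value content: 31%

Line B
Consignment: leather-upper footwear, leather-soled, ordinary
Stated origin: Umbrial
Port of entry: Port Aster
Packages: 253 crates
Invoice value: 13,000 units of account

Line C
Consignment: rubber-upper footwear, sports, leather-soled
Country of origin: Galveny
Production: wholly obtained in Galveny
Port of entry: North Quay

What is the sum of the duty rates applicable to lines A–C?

58%

Line A: textile-upper → XIII.1; leather-soled → XIII.1.2; ordinary → XIII.1.2.1. Scheduled 10%. Dorestad agreement on XIII.1.2.2: XIII.1.2.1 not covered. → 10%.
Line B: leather-upper → XIII.3; leather-soled → XIII.3.1; ordinary → XIII.3.1.1. Scheduled 34%. No special measure applies. → 34%.
Line C: rubber-upper → XIII.2; leather-soled → XIII.2.2; sports → XIII.2.2.3. Scheduled 14%. Galveny agreement on XIII.2.2: wholly obtained → 14% available; preference 14% not lower than 14% → no reduction. → 14%.
Sum: 10% + 34% + 14% = 58%.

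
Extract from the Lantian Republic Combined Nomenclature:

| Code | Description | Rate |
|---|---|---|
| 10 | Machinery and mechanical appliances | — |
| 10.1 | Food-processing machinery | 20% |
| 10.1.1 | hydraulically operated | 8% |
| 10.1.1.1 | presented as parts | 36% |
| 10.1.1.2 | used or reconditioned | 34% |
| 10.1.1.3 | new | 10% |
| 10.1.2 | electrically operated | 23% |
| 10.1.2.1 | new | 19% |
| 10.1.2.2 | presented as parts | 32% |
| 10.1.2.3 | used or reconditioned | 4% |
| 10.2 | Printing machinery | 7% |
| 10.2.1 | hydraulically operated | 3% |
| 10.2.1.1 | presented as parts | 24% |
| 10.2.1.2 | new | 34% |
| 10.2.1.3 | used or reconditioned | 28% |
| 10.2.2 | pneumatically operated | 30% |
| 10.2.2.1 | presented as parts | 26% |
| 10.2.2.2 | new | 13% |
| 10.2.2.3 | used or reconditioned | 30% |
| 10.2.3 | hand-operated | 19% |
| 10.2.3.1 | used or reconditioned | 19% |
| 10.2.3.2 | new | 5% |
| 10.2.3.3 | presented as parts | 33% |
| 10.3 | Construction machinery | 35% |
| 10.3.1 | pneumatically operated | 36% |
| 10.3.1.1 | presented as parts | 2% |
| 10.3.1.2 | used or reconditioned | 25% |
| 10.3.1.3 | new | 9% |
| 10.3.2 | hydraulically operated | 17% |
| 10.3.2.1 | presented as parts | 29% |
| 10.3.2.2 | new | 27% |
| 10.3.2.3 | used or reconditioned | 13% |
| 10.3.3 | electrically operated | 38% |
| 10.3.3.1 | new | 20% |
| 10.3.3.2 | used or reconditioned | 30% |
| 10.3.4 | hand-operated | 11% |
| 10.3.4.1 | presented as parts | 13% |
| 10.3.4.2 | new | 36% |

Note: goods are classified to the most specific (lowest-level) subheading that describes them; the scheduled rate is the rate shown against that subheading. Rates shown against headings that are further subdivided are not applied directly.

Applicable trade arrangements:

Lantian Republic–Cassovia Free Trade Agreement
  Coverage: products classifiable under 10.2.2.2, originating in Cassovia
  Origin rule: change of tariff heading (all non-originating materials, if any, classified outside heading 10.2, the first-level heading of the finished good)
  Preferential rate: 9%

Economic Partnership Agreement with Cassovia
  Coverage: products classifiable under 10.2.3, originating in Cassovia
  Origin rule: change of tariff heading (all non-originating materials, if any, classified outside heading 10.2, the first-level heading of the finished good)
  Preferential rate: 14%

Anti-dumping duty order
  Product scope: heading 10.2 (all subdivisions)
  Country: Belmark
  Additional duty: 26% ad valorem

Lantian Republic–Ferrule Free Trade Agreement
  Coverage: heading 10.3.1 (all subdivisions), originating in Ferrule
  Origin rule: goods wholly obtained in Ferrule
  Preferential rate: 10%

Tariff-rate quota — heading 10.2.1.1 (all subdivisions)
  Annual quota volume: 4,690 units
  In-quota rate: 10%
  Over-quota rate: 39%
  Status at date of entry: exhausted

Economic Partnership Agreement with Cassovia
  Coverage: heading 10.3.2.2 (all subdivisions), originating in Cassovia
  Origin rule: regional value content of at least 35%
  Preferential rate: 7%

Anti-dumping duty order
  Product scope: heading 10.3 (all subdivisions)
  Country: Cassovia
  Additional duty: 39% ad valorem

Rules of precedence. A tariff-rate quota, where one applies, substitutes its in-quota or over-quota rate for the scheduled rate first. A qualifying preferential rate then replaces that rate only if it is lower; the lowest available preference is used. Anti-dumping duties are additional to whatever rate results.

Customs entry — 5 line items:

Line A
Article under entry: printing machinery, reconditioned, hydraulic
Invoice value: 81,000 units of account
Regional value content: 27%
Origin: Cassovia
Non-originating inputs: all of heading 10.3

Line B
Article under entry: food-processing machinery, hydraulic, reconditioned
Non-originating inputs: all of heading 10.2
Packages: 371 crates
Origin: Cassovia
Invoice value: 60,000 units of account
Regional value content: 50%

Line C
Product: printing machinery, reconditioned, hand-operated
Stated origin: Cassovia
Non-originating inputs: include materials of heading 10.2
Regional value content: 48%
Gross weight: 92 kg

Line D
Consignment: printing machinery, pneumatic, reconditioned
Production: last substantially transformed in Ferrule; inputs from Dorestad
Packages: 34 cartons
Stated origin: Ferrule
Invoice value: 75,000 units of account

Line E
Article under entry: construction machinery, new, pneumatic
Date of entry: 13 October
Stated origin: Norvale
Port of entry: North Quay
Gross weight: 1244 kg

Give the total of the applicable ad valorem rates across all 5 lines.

Line A: printing → 10.2; hydraulic → 10.2.1; reconditioned → 10.2.1.3. Scheduled 28%. Cassovia agreement on 10.2.2.2: 10.2.1.3 not covered; Cassovia agreement on 10.2.3: 10.2.1.3 not covered; Cassovia agreement on 10.3.2.2: 10.2.1.3 not covered. → 28%.
Line B: food-processing → 10.1; hydraulic → 10.1.1; reconditioned → 10.1.1.2. Scheduled 34%. Cassovia agreement on 10.2.2.2: 10.1.1.2 not covered; Cassovia agreement on 10.2.3: 10.1.1.2 not covered; Cassovia agreement on 10.3.2.2: 10.1.1.2 not covered. → 34%.
Line C: printing → 10.2; hand-operated → 10.2.3; reconditioned → 10.2.3.1. Scheduled 19%. Cassovia agreement on 10.2.2.2: 10.2.3.1 not covered; Cassovia agreement on 10.2.3: CTH not met; Cassovia agreement on 10.3.2.2: 10.2.3.1 not covered. → 19%.
Line D: printing → 10.2; pneumatic → 10.2.2; reconditioned → 10.2.2.3. Scheduled 30%. Ferrule agreement on 10.3.1: 10.2.2.3 not covered. → 30%.
Line E: construction → 10.3; pneumatic → 10.3.1; new → 10.3.1.3. Scheduled 9%. No special measure applies. → 9%.
Sum: 28% + 34% + 19% + 30% + 9% = 120%.

120%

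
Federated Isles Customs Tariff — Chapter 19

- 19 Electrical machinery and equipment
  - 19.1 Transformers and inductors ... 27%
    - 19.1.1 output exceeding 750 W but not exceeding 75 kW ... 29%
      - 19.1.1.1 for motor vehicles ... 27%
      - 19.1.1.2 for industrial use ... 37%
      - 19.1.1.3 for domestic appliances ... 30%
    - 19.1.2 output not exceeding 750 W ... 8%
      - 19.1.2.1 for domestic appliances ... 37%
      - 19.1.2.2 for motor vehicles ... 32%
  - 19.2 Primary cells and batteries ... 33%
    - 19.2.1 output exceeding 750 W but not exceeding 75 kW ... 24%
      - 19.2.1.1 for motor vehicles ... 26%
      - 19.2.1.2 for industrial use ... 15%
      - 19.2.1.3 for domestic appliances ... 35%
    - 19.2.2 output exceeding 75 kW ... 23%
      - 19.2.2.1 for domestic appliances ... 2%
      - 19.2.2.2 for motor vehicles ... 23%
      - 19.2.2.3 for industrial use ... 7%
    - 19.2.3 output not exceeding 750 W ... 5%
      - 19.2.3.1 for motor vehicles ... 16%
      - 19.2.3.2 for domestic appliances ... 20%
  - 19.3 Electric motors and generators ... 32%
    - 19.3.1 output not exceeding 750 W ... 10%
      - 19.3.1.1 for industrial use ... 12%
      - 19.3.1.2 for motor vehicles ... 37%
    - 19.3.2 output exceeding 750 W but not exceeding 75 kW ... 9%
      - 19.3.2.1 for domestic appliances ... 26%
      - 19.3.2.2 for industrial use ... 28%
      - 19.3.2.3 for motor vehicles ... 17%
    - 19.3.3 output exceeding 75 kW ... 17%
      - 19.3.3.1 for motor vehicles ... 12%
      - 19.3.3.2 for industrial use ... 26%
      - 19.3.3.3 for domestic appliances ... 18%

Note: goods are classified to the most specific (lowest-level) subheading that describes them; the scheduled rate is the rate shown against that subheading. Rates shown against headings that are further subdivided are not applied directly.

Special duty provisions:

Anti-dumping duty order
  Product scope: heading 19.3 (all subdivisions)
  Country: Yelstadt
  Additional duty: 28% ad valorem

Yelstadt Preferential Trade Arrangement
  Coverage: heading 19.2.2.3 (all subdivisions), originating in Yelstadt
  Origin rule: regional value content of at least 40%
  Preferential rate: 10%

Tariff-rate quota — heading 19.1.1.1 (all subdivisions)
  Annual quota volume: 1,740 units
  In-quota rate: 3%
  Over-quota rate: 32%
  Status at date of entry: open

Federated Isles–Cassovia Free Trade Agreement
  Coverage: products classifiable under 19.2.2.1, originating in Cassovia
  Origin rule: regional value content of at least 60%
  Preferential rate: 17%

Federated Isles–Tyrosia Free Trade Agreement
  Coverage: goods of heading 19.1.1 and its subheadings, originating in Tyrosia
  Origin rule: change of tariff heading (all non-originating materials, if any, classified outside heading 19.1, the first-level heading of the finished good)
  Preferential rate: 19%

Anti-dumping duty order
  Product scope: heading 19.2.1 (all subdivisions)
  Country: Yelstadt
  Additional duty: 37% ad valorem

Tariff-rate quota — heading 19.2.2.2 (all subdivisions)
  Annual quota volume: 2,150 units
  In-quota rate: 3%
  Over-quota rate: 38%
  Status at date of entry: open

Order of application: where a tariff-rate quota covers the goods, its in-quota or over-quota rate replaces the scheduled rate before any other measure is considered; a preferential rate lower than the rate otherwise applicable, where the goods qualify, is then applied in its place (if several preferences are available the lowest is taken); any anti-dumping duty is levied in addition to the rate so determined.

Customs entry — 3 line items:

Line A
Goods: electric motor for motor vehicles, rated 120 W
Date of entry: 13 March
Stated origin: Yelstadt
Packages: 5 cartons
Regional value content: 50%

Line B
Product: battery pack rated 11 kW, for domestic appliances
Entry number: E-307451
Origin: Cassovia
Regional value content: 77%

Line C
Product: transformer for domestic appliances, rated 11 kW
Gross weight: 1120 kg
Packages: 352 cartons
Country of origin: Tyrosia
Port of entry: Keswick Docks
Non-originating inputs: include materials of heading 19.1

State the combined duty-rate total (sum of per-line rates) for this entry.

130%

Line A: electric motor → 19.3; rated 120 W → 19.3.1; for motor vehicles → 19.3.1.2. Scheduled 37%. Yelstadt agreement on 19.2.2.3: 19.3.1.2 not covered; anti-dumping (Yelstadt, 19.3): +28%; total 37% + 28% = 65%. → 65%.
Line B: battery pack → 19.2; rated 11 kW → 19.2.1; for domestic appliances → 19.2.1.3. Scheduled 35%. Cassovia agreement on 19.2.2.1: 19.2.1.3 not covered. → 35%.
Line C: transformer → 19.1; rated 11 kW → 19.1.1; for domestic appliances → 19.1.1.3. Scheduled 30%. Tyrosia agreement on 19.1.1: CTH not met. → 30%.
Sum: 65% + 35% + 30% = 130%.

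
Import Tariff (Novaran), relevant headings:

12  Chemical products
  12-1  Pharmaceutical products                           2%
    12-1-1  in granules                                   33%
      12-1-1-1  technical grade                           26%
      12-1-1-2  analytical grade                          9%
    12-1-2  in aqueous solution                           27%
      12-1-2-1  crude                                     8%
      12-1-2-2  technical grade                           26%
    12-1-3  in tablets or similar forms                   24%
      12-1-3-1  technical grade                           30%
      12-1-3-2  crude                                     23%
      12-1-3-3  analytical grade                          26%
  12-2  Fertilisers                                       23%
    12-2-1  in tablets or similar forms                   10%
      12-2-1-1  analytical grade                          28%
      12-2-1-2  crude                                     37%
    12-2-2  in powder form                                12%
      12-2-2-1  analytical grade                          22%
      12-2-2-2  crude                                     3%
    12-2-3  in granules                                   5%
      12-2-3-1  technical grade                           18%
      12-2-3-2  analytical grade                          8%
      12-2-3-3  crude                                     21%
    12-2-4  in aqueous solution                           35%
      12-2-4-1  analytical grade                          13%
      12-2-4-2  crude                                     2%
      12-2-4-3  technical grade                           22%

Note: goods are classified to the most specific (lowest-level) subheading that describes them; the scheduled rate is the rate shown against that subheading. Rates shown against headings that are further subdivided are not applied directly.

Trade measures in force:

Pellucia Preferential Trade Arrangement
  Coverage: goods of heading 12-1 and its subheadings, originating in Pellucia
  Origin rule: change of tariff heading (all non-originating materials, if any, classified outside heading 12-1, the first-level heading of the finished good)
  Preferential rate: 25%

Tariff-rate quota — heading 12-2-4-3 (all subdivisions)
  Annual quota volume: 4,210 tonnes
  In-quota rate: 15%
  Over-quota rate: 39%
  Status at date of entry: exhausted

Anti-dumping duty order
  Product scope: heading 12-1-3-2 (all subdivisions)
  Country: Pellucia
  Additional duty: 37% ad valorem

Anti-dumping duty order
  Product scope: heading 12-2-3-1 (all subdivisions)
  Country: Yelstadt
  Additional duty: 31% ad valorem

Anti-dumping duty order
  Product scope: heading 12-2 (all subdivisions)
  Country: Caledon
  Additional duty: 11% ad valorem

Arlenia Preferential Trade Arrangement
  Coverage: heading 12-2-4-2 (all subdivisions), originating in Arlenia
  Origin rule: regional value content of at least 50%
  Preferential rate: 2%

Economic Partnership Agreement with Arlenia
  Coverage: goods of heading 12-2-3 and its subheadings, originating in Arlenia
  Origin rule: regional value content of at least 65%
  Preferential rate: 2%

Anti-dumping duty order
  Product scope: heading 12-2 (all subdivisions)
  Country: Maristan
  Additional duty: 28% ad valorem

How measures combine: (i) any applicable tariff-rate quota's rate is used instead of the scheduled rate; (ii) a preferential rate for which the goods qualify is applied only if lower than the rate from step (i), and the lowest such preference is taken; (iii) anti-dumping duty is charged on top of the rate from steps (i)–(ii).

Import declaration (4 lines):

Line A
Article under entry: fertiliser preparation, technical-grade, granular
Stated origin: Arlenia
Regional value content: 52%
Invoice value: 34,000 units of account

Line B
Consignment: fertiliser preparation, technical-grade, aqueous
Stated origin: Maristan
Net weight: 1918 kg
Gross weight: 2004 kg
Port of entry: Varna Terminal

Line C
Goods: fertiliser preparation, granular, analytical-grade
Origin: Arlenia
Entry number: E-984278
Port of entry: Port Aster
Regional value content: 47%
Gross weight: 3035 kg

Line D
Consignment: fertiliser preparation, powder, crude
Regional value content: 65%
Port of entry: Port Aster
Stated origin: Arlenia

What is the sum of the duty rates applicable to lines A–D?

Line A: fertiliser → 12-2; granular → 12-2-3; technical-grade → 12-2-3-1. Scheduled 18%. Arlenia agreement on 12-2-4-2: 12-2-3-1 not covered; Arlenia agreement on 12-2-3: RVC < 65%. → 18%.
Line B: fertiliser → 12-2; aqueous → 12-2-4; technical-grade → 12-2-4-3. Scheduled 22%. quota on 12-2-4-3 exhausted → over-quota 39%; anti-dumping (Maristan, 12-2): +28%; total 39% + 28% = 67%. → 67%.
Line C: fertiliser → 12-2; granular → 12-2-3; analytical-grade → 12-2-3-2. Scheduled 8%. Arlenia agreement on 12-2-4-2: 12-2-3-2 not covered; Arlenia agreement on 12-2-3: RVC < 65%. → 8%.
Line D: fertiliser → 12-2; powder → 12-2-2; crude → 12-2-2-2. Scheduled 3%. Arlenia agreement on 12-2-4-2: 12-2-2-2 not covered; Arlenia agreement on 12-2-3: 12-2-2-2 not covered. → 3%.
Sum: 18% + 67% + 8% + 3% = 96%.

96%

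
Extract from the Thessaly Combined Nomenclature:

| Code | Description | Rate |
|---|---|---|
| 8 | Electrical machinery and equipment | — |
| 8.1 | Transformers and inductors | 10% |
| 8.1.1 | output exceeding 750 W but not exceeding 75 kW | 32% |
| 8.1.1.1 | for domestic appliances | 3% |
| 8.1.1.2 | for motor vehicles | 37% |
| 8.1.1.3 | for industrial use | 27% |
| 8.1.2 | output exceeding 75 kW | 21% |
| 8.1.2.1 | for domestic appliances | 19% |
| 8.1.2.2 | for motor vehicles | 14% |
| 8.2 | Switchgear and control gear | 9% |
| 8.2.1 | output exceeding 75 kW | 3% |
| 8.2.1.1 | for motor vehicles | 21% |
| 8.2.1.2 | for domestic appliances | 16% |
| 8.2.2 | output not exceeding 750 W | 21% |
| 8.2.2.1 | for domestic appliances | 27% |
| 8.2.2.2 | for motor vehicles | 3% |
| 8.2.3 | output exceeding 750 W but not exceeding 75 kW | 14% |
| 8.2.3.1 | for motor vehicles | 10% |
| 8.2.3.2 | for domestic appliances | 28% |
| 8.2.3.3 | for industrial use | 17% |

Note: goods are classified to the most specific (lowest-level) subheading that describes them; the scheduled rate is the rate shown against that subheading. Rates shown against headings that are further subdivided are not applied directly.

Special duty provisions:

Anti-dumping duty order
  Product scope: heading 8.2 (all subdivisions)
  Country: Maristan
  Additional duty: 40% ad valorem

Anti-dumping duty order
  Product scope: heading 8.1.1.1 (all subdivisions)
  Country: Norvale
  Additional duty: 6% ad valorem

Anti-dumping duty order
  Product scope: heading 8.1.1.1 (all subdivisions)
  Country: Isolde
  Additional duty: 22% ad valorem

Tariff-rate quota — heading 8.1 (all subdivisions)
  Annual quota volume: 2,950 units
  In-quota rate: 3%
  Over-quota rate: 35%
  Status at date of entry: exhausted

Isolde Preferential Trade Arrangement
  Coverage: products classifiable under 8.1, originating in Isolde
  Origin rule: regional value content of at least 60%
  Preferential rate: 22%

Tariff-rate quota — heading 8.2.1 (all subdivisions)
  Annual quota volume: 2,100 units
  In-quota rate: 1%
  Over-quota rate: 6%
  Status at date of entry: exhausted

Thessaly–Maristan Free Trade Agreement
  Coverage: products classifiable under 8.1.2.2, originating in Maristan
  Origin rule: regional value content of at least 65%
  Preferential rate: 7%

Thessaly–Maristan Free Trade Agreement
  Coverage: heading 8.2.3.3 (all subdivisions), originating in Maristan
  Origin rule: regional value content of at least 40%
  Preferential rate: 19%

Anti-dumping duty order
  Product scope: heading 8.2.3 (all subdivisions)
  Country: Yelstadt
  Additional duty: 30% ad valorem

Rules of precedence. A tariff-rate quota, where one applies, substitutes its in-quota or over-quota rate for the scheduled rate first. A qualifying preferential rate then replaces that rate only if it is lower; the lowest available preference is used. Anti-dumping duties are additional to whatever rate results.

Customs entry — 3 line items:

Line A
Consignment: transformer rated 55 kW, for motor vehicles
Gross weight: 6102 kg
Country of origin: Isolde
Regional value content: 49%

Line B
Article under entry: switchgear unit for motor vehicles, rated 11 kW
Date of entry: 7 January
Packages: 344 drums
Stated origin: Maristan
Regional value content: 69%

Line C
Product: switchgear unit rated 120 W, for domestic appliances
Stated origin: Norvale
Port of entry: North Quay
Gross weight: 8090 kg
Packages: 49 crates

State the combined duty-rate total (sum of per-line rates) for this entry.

112%

Line A: transformer → 8.1; rated 55 kW → 8.1.1; for motor vehicles → 8.1.1.2. Scheduled 37%. quota on 8.1 exhausted → over-quota 35%; Isolde agreement on 8.1: RVC < 60%. → 35%.
Line B: switchgear unit → 8.2; rated 11 kW → 8.2.3; for motor vehicles → 8.2.3.1. Scheduled 10%. Maristan agreement on 8.1.2.2: 8.2.3.1 not covered; Maristan agreement on 8.2.3.3: 8.2.3.1 not covered; anti-dumping (Maristan, 8.2): +40%; total 10% + 40% = 50%. → 50%.
Line C: switchgear unit → 8.2; rated 120 W → 8.2.2; for domestic appliances → 8.2.2.1. Scheduled 27%. No special measure applies. → 27%.
Sum: 35% + 50% + 27% = 112%.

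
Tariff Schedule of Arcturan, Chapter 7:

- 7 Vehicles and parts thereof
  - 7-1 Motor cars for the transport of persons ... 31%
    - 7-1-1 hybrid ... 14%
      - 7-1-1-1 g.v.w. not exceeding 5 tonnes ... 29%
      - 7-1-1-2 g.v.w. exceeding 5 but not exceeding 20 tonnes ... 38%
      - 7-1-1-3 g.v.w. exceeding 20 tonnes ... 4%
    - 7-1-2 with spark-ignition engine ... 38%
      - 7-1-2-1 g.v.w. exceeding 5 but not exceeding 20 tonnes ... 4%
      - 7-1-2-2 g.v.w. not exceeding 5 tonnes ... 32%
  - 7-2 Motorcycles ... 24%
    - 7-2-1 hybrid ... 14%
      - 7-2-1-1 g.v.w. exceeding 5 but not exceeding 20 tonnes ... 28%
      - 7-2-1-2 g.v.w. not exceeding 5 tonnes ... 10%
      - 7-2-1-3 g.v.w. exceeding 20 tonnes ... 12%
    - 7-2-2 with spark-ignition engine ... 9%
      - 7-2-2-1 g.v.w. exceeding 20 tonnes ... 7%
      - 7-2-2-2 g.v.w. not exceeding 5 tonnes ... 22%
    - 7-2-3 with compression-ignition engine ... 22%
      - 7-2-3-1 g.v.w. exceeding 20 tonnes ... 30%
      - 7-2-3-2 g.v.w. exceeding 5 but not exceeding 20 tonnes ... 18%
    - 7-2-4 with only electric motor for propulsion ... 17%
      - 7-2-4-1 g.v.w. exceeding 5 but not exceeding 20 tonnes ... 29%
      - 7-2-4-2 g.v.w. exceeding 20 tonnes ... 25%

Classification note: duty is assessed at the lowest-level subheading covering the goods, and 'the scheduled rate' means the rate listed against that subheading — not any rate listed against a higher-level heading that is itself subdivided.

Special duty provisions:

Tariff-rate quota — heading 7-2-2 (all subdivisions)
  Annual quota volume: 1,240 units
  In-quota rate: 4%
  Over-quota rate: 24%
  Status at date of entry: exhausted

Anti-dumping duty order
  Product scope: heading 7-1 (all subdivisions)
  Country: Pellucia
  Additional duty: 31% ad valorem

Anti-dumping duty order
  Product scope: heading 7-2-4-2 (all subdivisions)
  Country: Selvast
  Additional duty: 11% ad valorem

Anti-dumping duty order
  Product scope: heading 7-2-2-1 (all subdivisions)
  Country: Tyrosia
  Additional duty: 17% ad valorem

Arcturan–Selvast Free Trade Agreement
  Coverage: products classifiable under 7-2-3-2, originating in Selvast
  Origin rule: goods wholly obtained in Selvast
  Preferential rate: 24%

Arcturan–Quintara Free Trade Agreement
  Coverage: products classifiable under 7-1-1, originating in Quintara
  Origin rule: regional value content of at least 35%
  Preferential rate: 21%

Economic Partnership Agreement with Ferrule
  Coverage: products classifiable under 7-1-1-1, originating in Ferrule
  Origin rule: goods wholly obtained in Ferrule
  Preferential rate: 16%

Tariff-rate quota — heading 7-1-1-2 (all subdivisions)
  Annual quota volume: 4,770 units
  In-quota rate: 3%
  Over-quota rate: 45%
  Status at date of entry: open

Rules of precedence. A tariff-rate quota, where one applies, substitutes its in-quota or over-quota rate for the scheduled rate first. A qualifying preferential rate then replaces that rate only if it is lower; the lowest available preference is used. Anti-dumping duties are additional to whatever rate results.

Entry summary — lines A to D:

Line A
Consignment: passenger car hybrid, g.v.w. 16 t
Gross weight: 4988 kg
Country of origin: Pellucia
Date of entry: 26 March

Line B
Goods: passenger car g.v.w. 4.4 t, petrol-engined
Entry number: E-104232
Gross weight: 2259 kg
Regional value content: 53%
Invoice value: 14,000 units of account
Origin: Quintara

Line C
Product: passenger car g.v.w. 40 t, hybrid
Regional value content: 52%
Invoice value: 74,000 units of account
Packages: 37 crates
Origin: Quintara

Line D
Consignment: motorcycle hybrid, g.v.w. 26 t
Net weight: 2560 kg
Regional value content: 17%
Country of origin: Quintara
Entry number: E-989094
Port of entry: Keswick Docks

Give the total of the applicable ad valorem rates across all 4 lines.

82%

Line A: passenger car → 7-1; hybrid → 7-1-1; g.v.w. 16 t → 7-1-1-2. Scheduled 38%. quota on 7-1-1-2 open → in-quota 3%; anti-dumping (Pellucia, 7-1): +31%; total 3% + 31% = 34%. → 34%.
Line B: passenger car → 7-1; petrol-engined → 7-1-2; g.v.w. 4.4 t → 7-1-2-2. Scheduled 32%. Quintara agreement on 7-1-1: 7-1-2-2 not covered. → 32%.
Line C: passenger car → 7-1; hybrid → 7-1-1; g.v.w. 40 t → 7-1-1-3. Scheduled 4%. Quintara agreement on 7-1-1: RVC ≥ 35% → 21% available; preference 21% not lower than 4% → no reduction. → 4%.
Line D: motorcycle → 7-2; hybrid → 7-2-1; g.v.w. 26 t → 7-2-1-3. Scheduled 12%. Quintara agreement on 7-1-1: 7-2-1-3 not covered. → 12%.
Sum: 34% + 32% + 4% + 12% = 82%.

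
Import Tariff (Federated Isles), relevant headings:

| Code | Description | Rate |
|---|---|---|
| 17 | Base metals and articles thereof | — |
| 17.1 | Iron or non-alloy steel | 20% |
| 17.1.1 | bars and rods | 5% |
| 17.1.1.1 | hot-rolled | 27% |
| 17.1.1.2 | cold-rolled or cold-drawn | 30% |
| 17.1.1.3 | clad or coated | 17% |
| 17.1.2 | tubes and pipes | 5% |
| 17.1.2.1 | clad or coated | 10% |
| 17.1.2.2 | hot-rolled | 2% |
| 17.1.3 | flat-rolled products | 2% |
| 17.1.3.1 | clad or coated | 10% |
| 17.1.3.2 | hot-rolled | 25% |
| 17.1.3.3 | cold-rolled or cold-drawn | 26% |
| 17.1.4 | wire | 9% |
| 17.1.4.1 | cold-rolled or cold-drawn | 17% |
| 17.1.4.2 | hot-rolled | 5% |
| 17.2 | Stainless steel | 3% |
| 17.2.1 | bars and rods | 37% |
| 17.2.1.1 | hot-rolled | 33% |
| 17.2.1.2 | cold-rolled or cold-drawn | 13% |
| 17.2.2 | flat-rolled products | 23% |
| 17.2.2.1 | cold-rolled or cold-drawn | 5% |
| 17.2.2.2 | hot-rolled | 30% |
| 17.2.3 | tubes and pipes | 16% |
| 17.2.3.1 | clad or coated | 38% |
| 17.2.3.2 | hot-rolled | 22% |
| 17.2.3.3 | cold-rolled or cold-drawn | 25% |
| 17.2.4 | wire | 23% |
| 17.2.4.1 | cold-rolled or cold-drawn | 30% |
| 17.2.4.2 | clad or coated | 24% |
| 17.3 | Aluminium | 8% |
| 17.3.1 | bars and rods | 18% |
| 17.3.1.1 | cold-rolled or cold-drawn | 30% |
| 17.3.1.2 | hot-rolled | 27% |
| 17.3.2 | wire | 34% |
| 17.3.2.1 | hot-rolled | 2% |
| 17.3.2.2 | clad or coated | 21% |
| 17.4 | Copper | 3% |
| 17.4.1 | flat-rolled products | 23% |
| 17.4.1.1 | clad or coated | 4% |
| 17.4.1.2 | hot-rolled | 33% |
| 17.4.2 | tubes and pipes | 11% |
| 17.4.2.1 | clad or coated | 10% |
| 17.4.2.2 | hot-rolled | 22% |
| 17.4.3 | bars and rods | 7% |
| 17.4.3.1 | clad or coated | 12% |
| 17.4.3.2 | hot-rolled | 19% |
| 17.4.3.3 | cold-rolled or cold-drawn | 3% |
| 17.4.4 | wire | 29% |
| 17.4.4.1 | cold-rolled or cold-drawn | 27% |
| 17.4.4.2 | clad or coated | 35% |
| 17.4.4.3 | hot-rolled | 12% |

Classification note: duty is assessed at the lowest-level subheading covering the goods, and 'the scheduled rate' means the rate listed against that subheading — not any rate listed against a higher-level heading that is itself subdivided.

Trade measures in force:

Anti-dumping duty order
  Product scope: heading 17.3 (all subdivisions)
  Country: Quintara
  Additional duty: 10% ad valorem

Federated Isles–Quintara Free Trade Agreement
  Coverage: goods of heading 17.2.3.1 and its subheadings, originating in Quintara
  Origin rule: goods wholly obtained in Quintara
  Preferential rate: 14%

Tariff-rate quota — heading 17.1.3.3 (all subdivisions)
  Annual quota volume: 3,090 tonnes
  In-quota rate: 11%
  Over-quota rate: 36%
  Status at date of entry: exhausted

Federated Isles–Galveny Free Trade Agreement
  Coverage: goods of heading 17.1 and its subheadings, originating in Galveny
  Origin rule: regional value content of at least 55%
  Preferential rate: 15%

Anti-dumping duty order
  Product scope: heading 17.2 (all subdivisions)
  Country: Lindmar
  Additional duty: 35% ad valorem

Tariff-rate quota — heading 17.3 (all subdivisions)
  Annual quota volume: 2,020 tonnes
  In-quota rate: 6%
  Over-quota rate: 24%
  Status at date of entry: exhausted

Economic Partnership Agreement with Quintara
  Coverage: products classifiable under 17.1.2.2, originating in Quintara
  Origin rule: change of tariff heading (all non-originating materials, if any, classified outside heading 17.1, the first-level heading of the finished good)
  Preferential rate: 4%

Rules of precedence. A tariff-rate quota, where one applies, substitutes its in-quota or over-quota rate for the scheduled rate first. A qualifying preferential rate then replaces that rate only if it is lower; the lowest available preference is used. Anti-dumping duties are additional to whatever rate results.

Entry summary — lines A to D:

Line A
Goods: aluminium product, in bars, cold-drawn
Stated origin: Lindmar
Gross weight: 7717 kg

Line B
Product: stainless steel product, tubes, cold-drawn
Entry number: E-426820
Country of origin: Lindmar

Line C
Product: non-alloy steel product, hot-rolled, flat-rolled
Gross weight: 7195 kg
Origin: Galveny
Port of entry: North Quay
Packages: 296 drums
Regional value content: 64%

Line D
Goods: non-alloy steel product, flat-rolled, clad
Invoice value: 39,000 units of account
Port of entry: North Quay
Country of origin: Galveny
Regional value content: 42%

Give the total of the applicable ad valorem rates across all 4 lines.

109%

Line A: aluminium → 17.3; in bars → 17.3.1; cold-drawn → 17.3.1.1. Scheduled 30%. quota on 17.3 exhausted → over-quota 24%. → 24%.
Line B: stainless steel → 17.2; tubes → 17.2.3; cold-drawn → 17.2.3.3. Scheduled 25%. anti-dumping (Lindmar, 17.2): +35%; total 25% + 35% = 60%. → 60%.
Line C: non-alloy steel → 17.1; flat-rolled → 17.1.3; hot-rolled → 17.1.3.2. Scheduled 25%. Galveny agreement on 17.1: RVC ≥ 55% → 15% available; preferential 15%. → 15%.
Line D: non-alloy steel → 17.1; flat-rolled → 17.1.3; clad → 17.1.3.1. Scheduled 10%. Galveny agreement on 17.1: RVC < 55%. → 10%.
Sum: 24% + 60% + 15% + 10% = 109%.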